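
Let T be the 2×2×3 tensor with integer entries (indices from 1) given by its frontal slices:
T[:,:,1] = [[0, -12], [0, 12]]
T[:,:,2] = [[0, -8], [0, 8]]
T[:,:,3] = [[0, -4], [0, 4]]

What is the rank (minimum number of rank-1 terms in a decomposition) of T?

Lower bound: T ≠ 0 (e.g. T[1,2,1] = -12), so rank(T) ≥ 1.
Upper bound: the mode-1 fibre T[:,2,1] = [-12, 12] gives a = (1, -1) (primitive direction); the mode-2 fibre T[1,:,1] = [0, -12] gives b = (0, 1); then c[k] = T[1,2,k] / (a[1]·b[2]) = [-12, -8, -4] / 1 = (-12, -8, -4).
Expanding (1, -1) ⊗ (0, 1) ⊗ (-12, -8, -4) reproduces all 12 entries of T, so T = (1, -1) ⊗ (0, 1) ⊗ (-12, -8, -4) and rank(T) ≤ 1.
These bounds meet, so rank(T) = 1.

1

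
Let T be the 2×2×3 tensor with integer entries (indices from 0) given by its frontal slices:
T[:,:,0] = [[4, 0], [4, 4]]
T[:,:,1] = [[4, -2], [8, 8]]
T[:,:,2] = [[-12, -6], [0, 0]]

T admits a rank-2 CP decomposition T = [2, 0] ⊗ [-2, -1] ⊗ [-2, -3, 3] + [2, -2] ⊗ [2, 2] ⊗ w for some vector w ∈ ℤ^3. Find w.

Subtract the known terms from T to get the rank-1 residual R = [2, -2] ⊗ [2, 2] ⊗ w, so R[i,j,k] = a[i]·b[j]·w[k]. Pick indices with nonzero a[0]·b[0] = (2)·(2) = 4. Only the fibre through (0,0,·) is needed: R[0,0,:] = T[0,0,:] − Σₗ aₗ[0]bₗ[0]cₗ = [4, 4, -12] − (2)·(-2)·[-2, -3, 3] = [-4, -8, 0]. Then w[k] = R[0,0,k] / 4 for each k, giving w = [-4, -8, 0] / 4 = [-1, -2, 0].

w = [-1, -2, 0]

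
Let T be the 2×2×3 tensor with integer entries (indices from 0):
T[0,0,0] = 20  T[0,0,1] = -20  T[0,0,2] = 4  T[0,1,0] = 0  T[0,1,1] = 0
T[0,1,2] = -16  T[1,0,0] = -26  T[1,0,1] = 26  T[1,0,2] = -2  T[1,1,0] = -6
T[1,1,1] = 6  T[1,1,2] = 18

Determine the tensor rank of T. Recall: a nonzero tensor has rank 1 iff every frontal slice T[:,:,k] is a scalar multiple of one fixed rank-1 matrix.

Lower bound: the mode-1 unfolding of T (rows indexed by i, columns by (j,k) = (0,0), (0,1), (0,2), (1,0), (1,1), (1,2)) is [[20, -20, 4, 0, 0, -16], [-26, 26, -2, -6, 6, 18]].
There the 2×2 minor on rows i ∈ {0, 1}, columns (j,k) ∈ {(0,0), (0,2)} is det [[20, 4], [-26, -2]] = 64 ≠ 0, so this unfolding has rank ≥ 2; CP rank is at least every unfolding rank, so rank(T) ≥ 2. (Flattening ranks never certify an upper bound on CP rank; for that we must actually write T with 2 rank-1 terms.)
Upper bound — finding two terms. Write S_k = T[:,:,k] for the frontal slices: S₀ = [[20, 0], [-26, -6]], S₁ = [[-20, 0], [26, 6]], S₂ = [[4, -16], [-2, 18]].
If T = a₁ (x) b₁ (x) c₁ + a₂ (x) b₂ (x) c₂ then each S_k = c₁[k]·a₁b₁ᵀ + c₂[k]·a₂b₂ᵀ. S₀ and S₂ are linearly independent, so a₁b₁ᵀ and a₂b₂ᵀ must span the same plane of matrices: they are the rank-1 matrices of the form x·S₀ + y·S₂.
det(x·S₀ + y·S₂) is −120·x² − 80·xy + 40·y² = (-40)·(3·x − y)(x + y), vanishing at (x:y) = (1:3) and (1:-1).
M₁ = S₀ + 3·S₂ = [[32, -48], [-32, 48]] = 16·[1, -1][2, -3]ᵀ and M₂ = S₀ − S₂ = [[16, 16], [-24, -24]] = 8·[2, -3][1, 1]ᵀ, so take a₁ = [1, -1], b₁ = [2, -3], a₂ = [2, -3], b₂ = [1, 1].
Each slice is an integer combination of E₁ = a₁b₁ᵀ and E₂ = a₂b₂ᵀ: S₀ = 4·E₁ + 6·E₂, S₁ = −4·E₁ − 6·E₂, S₂ = 4·E₁ − 2·E₂; reading off coefficients, c₁ = [4, -4, 4] and c₂ = [6, -6, -2].
Hence T = [1, -1] (x) [2, -3] (x) [4, -4, 4] + [2, -3] (x) [1, 1] (x) [6, -6, -2], so rank(T) ≤ 2.
These bounds meet, so rank(T) = 2.

2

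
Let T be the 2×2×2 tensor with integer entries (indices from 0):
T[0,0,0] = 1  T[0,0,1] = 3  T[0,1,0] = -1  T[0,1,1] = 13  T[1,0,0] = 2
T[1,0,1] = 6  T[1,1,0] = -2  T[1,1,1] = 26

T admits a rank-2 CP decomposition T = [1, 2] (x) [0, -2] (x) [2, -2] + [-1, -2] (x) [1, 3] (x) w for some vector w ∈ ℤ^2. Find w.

w = [-1, -3]

Subtract the known terms from T to get the rank-1 residual R = [-1, -2] (x) [1, 3] (x) w, so R[i,j,k] = a[i]·b[j]·w[k]. Pick indices with nonzero a[0]·b[0] = (-1)·(1) = -1. Only the fibre through (0,0,·) is needed: R[0,0,:] = T[0,0,:] − Σₗ aₗ[0]bₗ[0]cₗ = [1, 3] − (1)·(0)·[2, -2] = [1, 3]. Then w[k] = R[0,0,k] / -1 for each k, giving w = [1, 3] / -1 = [-1, -3].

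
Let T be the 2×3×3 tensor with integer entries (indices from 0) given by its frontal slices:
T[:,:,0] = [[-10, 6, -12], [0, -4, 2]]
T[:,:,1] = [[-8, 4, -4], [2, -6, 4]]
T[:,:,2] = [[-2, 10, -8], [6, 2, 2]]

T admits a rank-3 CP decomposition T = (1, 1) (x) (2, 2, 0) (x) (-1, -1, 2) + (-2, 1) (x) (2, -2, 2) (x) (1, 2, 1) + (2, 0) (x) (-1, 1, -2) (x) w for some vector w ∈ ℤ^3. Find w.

Subtract the known terms from T to get the rank-1 residual R = (2, 0) (x) (-1, 1, -2) (x) w, so R[i,j,k] = a[i]·b[j]·w[k]. Pick indices with nonzero a[0]·b[0] = (2)·(-1) = -2. Only the fibre through (0,0,·) is needed: R[0,0,:] = T[0,0,:] − Σₗ aₗ[0]bₗ[0]cₗ = [-10, -8, -2] − (1)·(2)·(-1, -1, 2) − (-2)·(2)·(1, 2, 1) = [-4, 2, -2]. Then w[k] = R[0,0,k] / -2 for each k, giving w = [-4, 2, -2] / -2 = (2, -1, 1).

w = (2, -1, 1)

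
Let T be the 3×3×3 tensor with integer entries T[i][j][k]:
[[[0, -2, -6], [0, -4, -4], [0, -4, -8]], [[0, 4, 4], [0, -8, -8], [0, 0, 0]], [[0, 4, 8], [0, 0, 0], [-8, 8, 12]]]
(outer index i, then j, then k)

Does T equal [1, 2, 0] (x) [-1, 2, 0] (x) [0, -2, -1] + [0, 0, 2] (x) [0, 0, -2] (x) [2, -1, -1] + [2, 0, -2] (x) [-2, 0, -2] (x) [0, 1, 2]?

Reconstruct entry (0,0,2) from the claimed factors: Σₗ aₗ[0]bₗ[0]cₗ[2] = (1)·(-1)·(-1) + (0)·(0)·(-1) + (2)·(-2)·(2) = -7, but T[0,0,2] = -6. The claim is false.

No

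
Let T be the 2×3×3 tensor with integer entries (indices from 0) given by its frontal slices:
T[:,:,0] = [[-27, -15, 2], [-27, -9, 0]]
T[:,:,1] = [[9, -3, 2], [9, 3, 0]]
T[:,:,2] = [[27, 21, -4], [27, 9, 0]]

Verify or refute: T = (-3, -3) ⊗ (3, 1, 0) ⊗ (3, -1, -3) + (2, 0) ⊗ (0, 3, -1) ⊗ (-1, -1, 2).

Reconstruct entrywise from the claimed factors. For example, T[0,1,1] = -3 and Σₗ aₗ[0]bₗ[1]cₗ[1] = (-3)·(1)·(-1) + (2)·(3)·(-1) = -3; checking all 18 entries, every one matches. The claim holds.

Yes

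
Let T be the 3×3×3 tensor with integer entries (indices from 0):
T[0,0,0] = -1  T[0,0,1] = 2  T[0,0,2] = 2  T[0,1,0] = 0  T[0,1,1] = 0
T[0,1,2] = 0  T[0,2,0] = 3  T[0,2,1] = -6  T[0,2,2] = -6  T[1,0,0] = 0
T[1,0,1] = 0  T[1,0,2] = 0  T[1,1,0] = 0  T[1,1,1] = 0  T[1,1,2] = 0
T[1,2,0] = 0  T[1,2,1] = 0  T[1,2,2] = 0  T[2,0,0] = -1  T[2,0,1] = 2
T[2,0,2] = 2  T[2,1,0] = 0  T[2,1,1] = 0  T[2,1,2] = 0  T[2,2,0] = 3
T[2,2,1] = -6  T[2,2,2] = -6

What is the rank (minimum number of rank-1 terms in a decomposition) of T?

Lower bound: T ≠ 0 (e.g. T[0,0,0] = -1), so rank(T) ≥ 1.
Upper bound: if T = a (x) b (x) c then every fibre of T is a multiple of the corresponding factor, so read the factors off the fibres through the nonzero entry T[0,0,0] = -1.
The mode-1 fibre T[:,0,0] = [-1, 0, -1] gives a = (1, 0, 1) (primitive direction); the mode-2 fibre T[0,:,0] = [-1, 0, 3] gives b = (1, 0, -3); then c[k] = T[0,0,k] / (a[0]·b[0]) = [-1, 2, 2] / 1 = (-1, 2, 2).
Expanding (1, 0, 1) (x) (1, 0, -3) (x) (-1, 2, 2) reproduces all 27 entries of T, so T = (1, 0, 1) (x) (1, 0, -3) (x) (-1, 2, 2) and rank(T) ≤ 1.
These bounds meet, so rank(T) = 1.

1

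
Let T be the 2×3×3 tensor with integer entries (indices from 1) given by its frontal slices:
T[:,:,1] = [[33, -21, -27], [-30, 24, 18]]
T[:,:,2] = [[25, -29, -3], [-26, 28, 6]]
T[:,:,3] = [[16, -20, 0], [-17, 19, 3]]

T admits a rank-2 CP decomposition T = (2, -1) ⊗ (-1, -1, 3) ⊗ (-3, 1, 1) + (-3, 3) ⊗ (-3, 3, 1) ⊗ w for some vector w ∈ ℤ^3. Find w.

w = (3, 3, 2)

Subtract the known terms from T to get the rank-1 residual R = (-3, 3) ⊗ (-3, 3, 1) ⊗ w, so R[i,j,k] = a[i]·b[j]·w[k]. Pick indices with nonzero a[1]·b[1] = (-3)·(-3) = 9. Only the fibre through (1,1,·) is needed: R[1,1,:] = T[1,1,:] − Σₗ aₗ[1]bₗ[1]cₗ = [33, 25, 16] − (2)·(-1)·(-3, 1, 1) = [27, 27, 18]. Then w[k] = R[1,1,k] / 9 for each k, giving w = [27, 27, 18] / 9 = (3, 3, 2).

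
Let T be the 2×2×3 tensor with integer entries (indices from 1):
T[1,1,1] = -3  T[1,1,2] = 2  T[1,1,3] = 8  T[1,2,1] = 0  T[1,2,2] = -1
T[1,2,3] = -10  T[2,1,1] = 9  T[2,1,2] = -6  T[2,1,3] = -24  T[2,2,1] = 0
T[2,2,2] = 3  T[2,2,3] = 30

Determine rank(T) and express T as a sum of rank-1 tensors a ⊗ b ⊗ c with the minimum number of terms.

rank(T) = 2

Lower bound: in the mode-2 unfolding of T (rows indexed by j, columns by (i,k)) the 2×2 minor on rows j ∈ {1, 2}, columns (i,k) ∈ {(1,1), (1,2)} is det [[-3, 2], [0, -1]] = 3 ≠ 0, so that unfolding has rank ≥ 2 and hence rank(T) ≥ 2 (CP rank is at least every unfolding rank, though it can be larger).
Upper bound: T[i,:,:] = a[i]·M for every slice, with a = [1, -3] and M = [[-3, 2, 8], [0, -1, -10]] (rows j, columns k).
Splitting M by its rows (j = 1, 2), M = [1, 0][-3, 2, 8]ᵀ + [0, 1][0, -1, -10]ᵀ.
Hence T = [1, -3] ⊗ [1, 0] ⊗ [-3, 2, 8] + [1, -3] ⊗ [0, 1] ⊗ [0, -1, -10], so rank(T) ≤ 2.
These bounds meet, so rank(T) = 2.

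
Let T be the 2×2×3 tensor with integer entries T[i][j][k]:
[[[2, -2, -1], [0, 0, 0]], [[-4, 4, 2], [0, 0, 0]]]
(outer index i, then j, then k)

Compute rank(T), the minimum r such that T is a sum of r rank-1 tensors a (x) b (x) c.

1

Lower bound: T ≠ 0 (e.g. T[0,0,0] = 2), so rank(T) ≥ 1.
Upper bound: the mode-1 fibre T[:,0,0] = [2, -4] gives a = [1, -2] (primitive direction); the mode-2 fibre T[0,:,0] = [2, 0] gives b = [1, 0]; then c[k] = T[0,0,k] / (a[0]·b[0]) = [2, -2, -1] / 1 = [2, -2, -1].
Expanding [1, -2] (x) [1, 0] (x) [2, -2, -1] reproduces all 12 entries of T, so T = [1, -2] (x) [1, 0] (x) [2, -2, -1] and rank(T) ≤ 1.
These bounds meet, so rank(T) = 1.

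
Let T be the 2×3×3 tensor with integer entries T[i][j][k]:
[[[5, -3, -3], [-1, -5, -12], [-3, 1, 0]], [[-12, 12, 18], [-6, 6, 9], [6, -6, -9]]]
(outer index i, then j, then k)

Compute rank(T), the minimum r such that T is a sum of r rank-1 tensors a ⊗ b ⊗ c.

Lower bound: the mode-2 unfolding of T (rows indexed by j, columns by (i,k) = (0,0), (0,1), (0,2), (1,0), (1,1), (1,2)) is [[5, -3, -3, -12, 12, 18], [-1, -5, -12, -6, 6, 9], [-3, 1, 0, 6, -6, -9]].
There the 2×2 minor on rows j ∈ {0, 1}, columns (i,k) ∈ {(0,0), (0,1)} is det [[5, -3], [-1, -5]] = -28 ≠ 0, so this unfolding has rank ≥ 2; CP rank is at least every unfolding rank, so rank(T) ≥ 2. (This is only a lower bound: in general the CP rank may exceed every unfolding rank, so we still need to exhibit 2 rank-1 terms summing to T.)
Upper bound — finding two terms. Write S_k = T[:,:,k] for the frontal slices: S₀ = [[5, -1, -3], [-12, -6, 6]], S₁ = [[-3, -5, 1], [12, 6, -6]], S₂ = [[-3, -12, 0], [18, 9, -9]].
If T = a₁ ⊗ b₁ ⊗ c₁ + a₂ ⊗ b₂ ⊗ c₂ then each S_k = c₁[k]·a₁b₁ᵀ + c₂[k]·a₂b₂ᵀ. S₀ and S₁ are linearly independent, so a₁b₁ᵀ and a₂b₂ᵀ must span the same plane of matrices: they are the rank-1 matrices of the form x·S₀ + y·S₁.
The 2×2 minor of x·S₀ + y·S₁ on rows {0,1}, columns {0,1} is −42·x² + 42·y² = (-42)·(x − y)(x + y), vanishing at (x:y) = (1:1) and (1:-1).
M₁ = S₀ + S₁ = [[2, -6, -2], [0, 0, 0]] = 2·(1, 0)(1, -3, -1)ᵀ and M₂ = S₀ − S₁ = [[8, 4, -4], [-24, -12, 12]] = 4·(1, -3)(2, 1, -1)ᵀ, so take a₁ = (1, 0), b₁ = (1, -3, -1), a₂ = (1, -3), b₂ = (2, 1, -1).
Each slice is an integer combination of E₁ = a₁b₁ᵀ and E₂ = a₂b₂ᵀ: S₀ = E₁ + 2·E₂, S₁ = E₁ − 2·E₂, S₂ = 3·E₁ − 3·E₂; reading off coefficients, c₁ = (1, 1, 3) and c₂ = (2, -2, -3).
Hence T = (1, 0) ⊗ (1, -3, -1) ⊗ (1, 1, 3) + (1, -3) ⊗ (2, 1, -1) ⊗ (2, -2, -3), so rank(T) ≤ 2.
These bounds meet, so rank(T) = 2.
Check entry T[0,0,2] = -3: (1)·(1)·(3) + (1)·(2)·(-3) = -3.

2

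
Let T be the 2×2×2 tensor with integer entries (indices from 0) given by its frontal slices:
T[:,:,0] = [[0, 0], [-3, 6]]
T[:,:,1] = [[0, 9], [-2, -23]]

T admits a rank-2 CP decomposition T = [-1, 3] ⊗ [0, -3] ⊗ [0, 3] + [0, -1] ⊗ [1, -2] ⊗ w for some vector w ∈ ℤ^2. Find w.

Subtract the known terms from T to get the rank-1 residual R = [0, -1] ⊗ [1, -2] ⊗ w, so R[i,j,k] = a[i]·b[j]·w[k]. Pick indices with nonzero a[1]·b[0] = (-1)·(1) = -1. Only the fibre through (1,0,·) is needed: R[1,0,:] = T[1,0,:] − Σₗ aₗ[1]bₗ[0]cₗ = [-3, -2] − (3)·(0)·[0, 3] = [-3, -2]. Then w[k] = R[1,0,k] / -1 for each k, giving w = [-3, -2] / -1 = [3, 2].

w = [3, 2]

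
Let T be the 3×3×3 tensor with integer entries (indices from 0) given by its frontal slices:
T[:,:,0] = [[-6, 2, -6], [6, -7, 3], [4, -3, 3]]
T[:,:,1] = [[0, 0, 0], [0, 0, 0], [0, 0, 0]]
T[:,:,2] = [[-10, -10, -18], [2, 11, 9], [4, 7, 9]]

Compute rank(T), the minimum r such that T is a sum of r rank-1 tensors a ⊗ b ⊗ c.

Lower bound: the mode-2 unfolding of T (rows indexed by j, columns by (i,k) = (0,0), (0,1), (0,2), (1,0), (1,1), (1,2), (2,0), (2,1), (2,2)) is [[-6, 0, -10, 6, 0, 2, 4, 0, 4], [2, 0, -10, -7, 0, 11, -3, 0, 7], [-6, 0, -18, 3, 0, 9, 3, 0, 9]].
There the 2×2 minor on rows j ∈ {0, 1}, columns (i,k) ∈ {(0,0), (0,2)} is det [[-6, -10], [2, -10]] = 80 ≠ 0, so this unfolding has rank ≥ 2; CP rank is at least every unfolding rank, so rank(T) ≥ 2. (This is only a lower bound: in general the CP rank may exceed every unfolding rank, so we still need to exhibit 2 rank-1 terms summing to T.)
Upper bound — finding two terms. Write S_k = T[:,:,k] for the frontal slices: S₀ = [[-6, 2, -6], [6, -7, 3], [4, -3, 3]], S₁ = [[0, 0, 0], [0, 0, 0], [0, 0, 0]], S₂ = [[-10, -10, -18], [2, 11, 9], [4, 7, 9]].
If T = a₁ ⊗ b₁ ⊗ c₁ + a₂ ⊗ b₂ ⊗ c₂ then each S_k = c₁[k]·a₁b₁ᵀ + c₂[k]·a₂b₂ᵀ. S₀ and S₂ are linearly independent, so a₁b₁ᵀ and a₂b₂ᵀ must span the same plane of matrices: they are the rank-1 matrices of the form x·S₀ + y·S₂.
The 2×2 minor of x·S₀ + y·S₂ on rows {0,1}, columns {0,1} is 30·x² + 60·xy − 90·y² = 30·(x + 3·y)(x − y), vanishing at (x:y) = (3:-1) and (1:1).
M₁ = 3·S₀ − S₂ = [[-8, 16, 0], [16, -32, 0], [8, -16, 0]] = (-8)·(1, -2, -1)(1, -2, 0)ᵀ and M₂ = S₀ + S₂ = [[-16, -8, -24], [8, 4, 12], [8, 4, 12]] = (-4)·(2, -1, -1)(2, 1, 3)ᵀ, so take a₁ = (1, -2, -1), b₁ = (1, -2, 0), a₂ = (2, -1, -1), b₂ = (2, 1, 3).
Each slice is an integer combination of E₁ = a₁b₁ᵀ and E₂ = a₂b₂ᵀ: S₀ = −2·E₁ − E₂, S₁ = 0, S₂ = 2·E₁ − 3·E₂; reading off coefficients, c₁ = (-2, 0, 2) and c₂ = (-1, 0, -3).
Hence T = (1, -2, -1) ⊗ (1, -2, 0) ⊗ (-2, 0, 2) + (2, -1, -1) ⊗ (2, 1, 3) ⊗ (-1, 0, -3), so rank(T) ≤ 2.
These bounds meet, so rank(T) = 2.

2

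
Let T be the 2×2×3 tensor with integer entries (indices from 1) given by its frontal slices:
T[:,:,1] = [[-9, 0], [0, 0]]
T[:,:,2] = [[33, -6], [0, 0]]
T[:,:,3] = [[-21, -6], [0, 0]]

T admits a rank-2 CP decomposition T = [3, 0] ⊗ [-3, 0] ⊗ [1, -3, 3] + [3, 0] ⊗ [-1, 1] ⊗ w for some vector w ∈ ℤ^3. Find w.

w = [0, -2, -2]

Subtract the known terms from T to get the rank-1 residual R = [3, 0] ⊗ [-1, 1] ⊗ w, so R[i,j,k] = a[i]·b[j]·w[k]. Pick indices with nonzero a[1]·b[1] = (3)·(-1) = -3. Only the fibre through (1,1,·) is needed: R[1,1,:] = T[1,1,:] − Σₗ aₗ[1]bₗ[1]cₗ = [-9, 33, -21] − (3)·(-3)·[1, -3, 3] = [0, 6, 6]. Then w[k] = R[1,1,k] / -3 for each k, giving w = [0, 6, 6] / -3 = [0, -2, -2].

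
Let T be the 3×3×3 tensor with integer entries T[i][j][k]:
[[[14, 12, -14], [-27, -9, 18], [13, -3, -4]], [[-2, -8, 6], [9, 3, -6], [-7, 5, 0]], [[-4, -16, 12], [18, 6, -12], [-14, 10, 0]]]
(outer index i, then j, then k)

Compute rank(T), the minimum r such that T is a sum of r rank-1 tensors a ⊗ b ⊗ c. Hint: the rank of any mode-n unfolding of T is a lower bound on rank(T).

2

Lower bound: in the mode-1 unfolding of T (rows indexed by i, columns by (j,k)) the 2×2 minor on rows i ∈ {0, 1}, columns (j,k) ∈ {(0,0), (0,1)} is det [[14, 12], [-2, -8]] = -88 ≠ 0, so that unfolding has rank ≥ 2 and hence rank(T) ≥ 2 (CP rank is at least every unfolding rank, though it can be larger).
Upper bound: with S_k = T[:,:,k], the two rank-1 terms a₁b₁ᵀ, a₂b₂ᵀ are the rank-1 members of the pencil x·S₀ + y·S₁.
The 2×2 minor of x·S₀ + y·S₁ on rows {0,1}, columns {0,1} is 72·x² − 84·xy − 36·y² = 12·(2·x − 3·y)(3·x + y), vanishing at (x:y) = (3:2) and (1:-3).
M₁ = 3·S₀ + 2·S₁ = [[66, -99, 33], [-22, 33, -11], [-44, 66, -22]] = 11·[3, -1, -2][2, -3, 1]ᵀ and M₂ = S₀ − 3·S₁ = [[-22, 0, 22], [22, 0, -22], [44, 0, -44]] = (-22)·[1, -1, -2][1, 0, -1]ᵀ, so take a₁ = [3, -1, -2], b₁ = [2, -3, 1], a₂ = [1, -1, -2], b₂ = [1, 0, -1].
Each slice is an integer combination of E₁ = a₁b₁ᵀ and E₂ = a₂b₂ᵀ: S₀ = 3·E₁ − 4·E₂, S₁ = E₁ + 6·E₂, S₂ = −2·E₁ − 2·E₂; reading off coefficients, c₁ = [3, 1, -2] and c₂ = [-4, 6, -2].
Hence T = [3, -1, -2] ⊗ [2, -3, 1] ⊗ [3, 1, -2] + [1, -1, -2] ⊗ [1, 0, -1] ⊗ [-4, 6, -2], so rank(T) ≤ 2.
These bounds meet, so rank(T) = 2.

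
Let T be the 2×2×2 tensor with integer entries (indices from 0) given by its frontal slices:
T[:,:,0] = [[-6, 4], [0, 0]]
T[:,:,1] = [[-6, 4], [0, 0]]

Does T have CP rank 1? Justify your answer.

Yes

If T = a (x) b (x) c then every fibre of T is a multiple of the corresponding factor, so read the factors off the fibres through the nonzero entry T[0,0,0] = -6.
The mode-1 fibre T[:,0,0] = [-6, 0] gives a = (1, 0) (primitive direction); the mode-2 fibre T[0,:,0] = [-6, 4] gives b = (3, -2); then c[k] = T[0,0,k] / (a[0]·b[0]) = [-6, -6] / 3 = (-2, -2).
Expanding (1, 0) (x) (3, -2) (x) (-2, -2) reproduces all 8 entries of T, so T = (1, 0) (x) (3, -2) (x) (-2, -2) and rank(T) ≤ 1.
Equivalently every frontal slice T[:,:,k] is c[k] times the rank-1 matrix (1, 0) (x) (3, -2). So T has rank 1 (it is nonzero).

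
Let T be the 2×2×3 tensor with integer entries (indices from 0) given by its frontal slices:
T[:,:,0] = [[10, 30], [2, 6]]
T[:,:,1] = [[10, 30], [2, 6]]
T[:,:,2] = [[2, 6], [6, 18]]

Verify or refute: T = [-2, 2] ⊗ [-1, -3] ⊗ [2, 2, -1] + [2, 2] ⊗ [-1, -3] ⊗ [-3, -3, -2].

Reconstruct entrywise from the claimed factors. For example, T[0,1,0] = 30 and Σₗ aₗ[0]bₗ[1]cₗ[0] = (-2)·(-3)·(2) + (2)·(-3)·(-3) = 30; checking all 12 entries, every one matches. The claim holds.

Yes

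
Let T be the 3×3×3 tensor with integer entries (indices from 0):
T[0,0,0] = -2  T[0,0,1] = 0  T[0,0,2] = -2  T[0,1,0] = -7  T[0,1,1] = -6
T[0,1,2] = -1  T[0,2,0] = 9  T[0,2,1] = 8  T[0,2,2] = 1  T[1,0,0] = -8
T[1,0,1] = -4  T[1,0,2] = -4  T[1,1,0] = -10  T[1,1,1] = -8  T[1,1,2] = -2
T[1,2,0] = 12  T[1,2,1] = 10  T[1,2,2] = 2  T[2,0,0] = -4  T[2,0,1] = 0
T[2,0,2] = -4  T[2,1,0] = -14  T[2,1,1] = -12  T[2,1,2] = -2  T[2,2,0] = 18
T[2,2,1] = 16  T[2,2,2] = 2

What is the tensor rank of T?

2

Lower bound: the mode-1 unfolding of T (rows indexed by i, columns by (j,k) = (0,0), (0,1), (0,2), (1,0), (1,1), (1,2), (2,0), (2,1), (2,2)) is [[-2, 0, -2, -7, -6, -1, 9, 8, 1], [-8, -4, -4, -10, -8, -2, 12, 10, 2], [-4, 0, -4, -14, -12, -2, 18, 16, 2]].
There the 2×2 minor on rows i ∈ {0, 1}, columns (j,k) ∈ {(0,0), (0,1)} is det [[-2, 0], [-8, -4]] = 8 ≠ 0, so this unfolding has rank ≥ 2; CP rank is at least every unfolding rank, so rank(T) ≥ 2. (Unfolding ranks only ever bound the CP rank from below — rank(T) can be strictly larger than all of them — so the matching upper bound has to come from an explicit 2-term decomposition.)
Upper bound — finding two terms. Write S_k = T[:,:,k] for the frontal slices: S₀ = [[-2, -7, 9], [-8, -10, 12], [-4, -14, 18]], S₁ = [[0, -6, 8], [-4, -8, 10], [0, -12, 16]], S₂ = [[-2, -1, 1], [-4, -2, 2], [-4, -2, 2]].
If T = a₁ ⊗ b₁ ⊗ c₁ + a₂ ⊗ b₂ ⊗ c₂ then each S_k = c₁[k]·a₁b₁ᵀ + c₂[k]·a₂b₂ᵀ. S₀ and S₁ are linearly independent, so a₁b₁ᵀ and a₂b₂ᵀ must span the same plane of matrices: they are the rank-1 matrices of the form x·S₀ + y·S₁.
The 2×2 minor of x·S₀ + y·S₁ on rows {0,1}, columns {0,1} is −36·x² − 60·xy − 24·y² = (-12)·(3·x + 2·y)(x + y), vanishing at (x:y) = (2:-3) and (1:-1).
M₁ = 2·S₀ − 3·S₁ = [[-4, 4, -6], [-4, 4, -6], [-8, 8, -12]] = (-2)·(1, 1, 2)(2, -2, 3)ᵀ and M₂ = S₀ − S₁ = [[-2, -1, 1], [-4, -2, 2], [-4, -2, 2]] = −(1, 2, 2)(2, 1, -1)ᵀ, so take a₁ = (1, 1, 2), b₁ = (2, -2, 3), a₂ = (1, 2, 2), b₂ = (2, 1, -1).
Each slice is an integer combination of E₁ = a₁b₁ᵀ and E₂ = a₂b₂ᵀ: S₀ = 2·E₁ − 3·E₂, S₁ = 2·E₁ − 2·E₂, S₂ = −E₂; reading off coefficients, c₁ = (2, 2, 0) and c₂ = (-3, -2, -1).
Hence T = (1, 1, 2) ⊗ (2, -2, 3) ⊗ (2, 2, 0) + (1, 2, 2) ⊗ (2, 1, -1) ⊗ (-3, -2, -1), so rank(T) ≤ 2.
These bounds meet, so rank(T) = 2.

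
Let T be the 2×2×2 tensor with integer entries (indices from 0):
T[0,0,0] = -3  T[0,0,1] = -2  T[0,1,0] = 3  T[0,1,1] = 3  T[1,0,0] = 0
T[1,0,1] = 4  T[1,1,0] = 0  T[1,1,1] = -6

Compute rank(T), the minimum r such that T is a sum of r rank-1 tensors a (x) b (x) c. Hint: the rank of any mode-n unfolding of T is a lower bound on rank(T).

2

Lower bound: the mode-3 unfolding of T (rows indexed by k, columns by (i,j) = (0,0), (0,1), (1,0), (1,1)) is [[-3, 3, 0, 0], [-2, 3, 4, -6]].
There the 2×2 minor on rows k ∈ {0, 1}, columns (i,j) ∈ {(0,0), (0,1)} is det [[-3, 3], [-2, 3]] = -3 ≠ 0, so this unfolding has rank ≥ 2; CP rank is at least every unfolding rank, so rank(T) ≥ 2. (This is only a lower bound: in general the CP rank may exceed every unfolding rank, so we still need to exhibit 2 rank-1 terms summing to T.)
Upper bound — finding two terms. Write S_k = T[:,:,k] for the frontal slices: S₀ = [[-3, 3], [0, 0]], S₁ = [[-2, 3], [4, -6]].
If T = a₁ (x) b₁ (x) c₁ + a₂ (x) b₂ (x) c₂ then each S_k = c₁[k]·a₁b₁ᵀ + c₂[k]·a₂b₂ᵀ. S₀ and S₁ are linearly independent, so a₁b₁ᵀ and a₂b₂ᵀ must span the same plane of matrices: they are the rank-1 matrices of the form x·S₀ + y·S₁.
det(x·S₀ + y·S₁) is 6·xy = 6·(y)(x), vanishing at (x:y) = (1:0) and (0:1).
M₁ = S₀ = [[-3, 3], [0, 0]] = (-3)·[1, 0][1, -1]ᵀ and M₂ = S₁ = [[-2, 3], [4, -6]] = −[1, -2][2, -3]ᵀ, so take a₁ = [1, 0], b₁ = [1, -1], a₂ = [1, -2], b₂ = [2, -3].
Each slice is an integer combination of E₁ = a₁b₁ᵀ and E₂ = a₂b₂ᵀ: S₀ = −3·E₁, S₁ = −E₂; reading off coefficients, c₁ = [-3, 0] and c₂ = [0, -1].
Hence T = [1, 0] (x) [1, -1] (x) [-3, 0] + [1, -2] (x) [2, -3] (x) [0, -1], so rank(T) ≤ 2.
These bounds meet, so rank(T) = 2.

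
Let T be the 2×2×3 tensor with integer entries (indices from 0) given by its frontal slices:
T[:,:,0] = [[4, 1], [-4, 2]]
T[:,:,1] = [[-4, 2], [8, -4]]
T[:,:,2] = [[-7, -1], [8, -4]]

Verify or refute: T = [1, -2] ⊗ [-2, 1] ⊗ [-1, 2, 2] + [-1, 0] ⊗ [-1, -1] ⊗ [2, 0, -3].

Yes

Reconstruct entrywise from the claimed factors. For example, T[0,1,0] = 1 and Σₗ aₗ[0]bₗ[1]cₗ[0] = (1)·(1)·(-1) + (-1)·(-1)·(2) = 1; checking all 12 entries, every one matches. The claim holds.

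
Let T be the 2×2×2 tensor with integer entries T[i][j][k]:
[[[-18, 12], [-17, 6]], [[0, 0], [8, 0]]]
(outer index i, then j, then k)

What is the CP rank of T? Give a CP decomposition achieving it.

rank(T) = 2

Lower bound: the mode-1 unfolding of T (rows indexed by i, columns by (j,k) = (0,0), (0,1), (1,0), (1,1)) is [[-18, 12, -17, 6], [0, 0, 8, 0]].
There the 2×2 minor on rows i ∈ {0, 1}, columns (j,k) ∈ {(0,0), (1,0)} is det [[-18, -17], [0, 8]] = -144 ≠ 0, so this unfolding has rank ≥ 2; CP rank is at least every unfolding rank, so rank(T) ≥ 2. (Flattening ranks never certify an upper bound on CP rank; for that we must actually write T with 2 rank-1 terms.)
Upper bound — finding two terms. Write S_k = T[:,:,k] for the frontal slices: S₀ = [[-18, -17], [0, 8]], S₁ = [[12, 6], [0, 0]].
If T = a₁ ⊗ b₁ ⊗ c₁ + a₂ ⊗ b₂ ⊗ c₂ then each S_k = c₁[k]·a₁b₁ᵀ + c₂[k]·a₂b₂ᵀ. S₀ and S₁ are linearly independent, so a₁b₁ᵀ and a₂b₂ᵀ must span the same plane of matrices: they are the rank-1 matrices of the form x·S₀ + y·S₁.
det(x·S₀ + y·S₁) is −144·x² + 96·xy = (-48)·(3·x − 2·y)(x), vanishing at (x:y) = (2:3) and (0:1).
M₁ = 2·S₀ + 3·S₁ = [[0, -16], [0, 16]] = (-16)·(1, -1)(0, 1)ᵀ and M₂ = S₁ = [[12, 6], [0, 0]] = 6·(1, 0)(2, 1)ᵀ, so take a₁ = (1, -1), b₁ = (0, 1), a₂ = (1, 0), b₂ = (2, 1).
Each slice is an integer combination of E₁ = a₁b₁ᵀ and E₂ = a₂b₂ᵀ: S₀ = −8·E₁ − 9·E₂, S₁ = 6·E₂; reading off coefficients, c₁ = (-8, 0) and c₂ = (-9, 6).
Hence T = (1, -1) ⊗ (0, 1) ⊗ (-8, 0) + (1, 0) ⊗ (2, 1) ⊗ (-9, 6), so rank(T) ≤ 2.
These bounds meet, so rank(T) = 2.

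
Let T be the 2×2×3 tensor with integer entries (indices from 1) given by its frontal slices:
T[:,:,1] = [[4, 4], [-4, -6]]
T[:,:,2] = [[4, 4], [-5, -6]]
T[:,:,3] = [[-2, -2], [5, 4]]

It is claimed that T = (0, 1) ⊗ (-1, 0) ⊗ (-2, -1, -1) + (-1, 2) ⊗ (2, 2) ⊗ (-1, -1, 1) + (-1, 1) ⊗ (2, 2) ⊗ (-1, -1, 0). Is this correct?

Yes

Reconstruct entrywise from the claimed factors. For example, T[2,2,2] = -6 and Σₗ aₗ[2]bₗ[2]cₗ[2] = (1)·(0)·(-1) + (2)·(2)·(-1) + (1)·(2)·(-1) = -6; checking all 12 entries, every one matches. The claim holds.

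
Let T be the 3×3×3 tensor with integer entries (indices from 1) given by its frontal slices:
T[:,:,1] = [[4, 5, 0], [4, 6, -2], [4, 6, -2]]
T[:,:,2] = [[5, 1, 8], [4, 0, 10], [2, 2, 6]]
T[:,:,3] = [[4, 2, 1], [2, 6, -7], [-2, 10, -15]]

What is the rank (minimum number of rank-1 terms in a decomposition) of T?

3

Lower bound: in the mode-3 unfolding of T (rows indexed by k, columns by (i,j)) the 3×3 minor on rows k ∈ {1, 2, 3}, columns (i,j) ∈ {(1,1), (1,2), (1,3)} is det [[4, 5, 0], [5, 1, 8], [4, 2, 1]] = 75 ≠ 0, so that unfolding has rank ≥ 3 and hence rank(T) ≥ 3 (CP rank is at least every unfolding rank, though it can be larger).
Upper bound: T is a sum of 3 rank-1 terms, T = (1, 0, -2) ⊗ (1, -1, 2) ⊗ (0, 1, 2) + (1, 1, 1) ⊗ (2, 2, 1) ⊗ (2, 2, 1) + (1, 2, 2) ⊗ (0, 1, -2) ⊗ (1, -2, 2) (written with every a and b primitive with positive leading entry and the scale carried by c; CP decompositions are not unique, and this one is verified by expanding entrywise), so rank(T) ≤ 3.
These bounds meet, so rank(T) = 3.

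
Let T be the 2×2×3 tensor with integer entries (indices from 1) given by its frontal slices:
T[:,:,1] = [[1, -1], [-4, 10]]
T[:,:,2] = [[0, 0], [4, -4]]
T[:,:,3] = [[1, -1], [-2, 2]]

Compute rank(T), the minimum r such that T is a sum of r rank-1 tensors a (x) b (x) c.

3

Lower bound: the mode-3 unfolding of T (rows indexed by k, columns by (i,j) = (1,1), (1,2), (2,1), (2,2)) is [[1, -1, -4, 10], [0, 0, 4, -4], [1, -1, -2, 2]].
There the 3×3 minor on rows k ∈ {1, 2, 3}, columns (i,j) ∈ {(1,1), (2,1), (2,2)} is det [[1, -4, 10], [0, 4, -4], [1, -2, 2]] = -24 ≠ 0, so this unfolding has rank ≥ 3; CP rank is at least every unfolding rank, so rank(T) ≥ 3. (Unfolding ranks only ever bound the CP rank from below — rank(T) can be strictly larger than all of them — so the matching upper bound has to come from an explicit 3-term decomposition.)
Upper bound: T is a sum of 3 rank-1 terms, T = [0, 1] (x) [1, -1] (x) [-4, 4, 0] + [0, 1] (x) [1, 2] (x) [2, 0, 0] + [1, -2] (x) [1, -1] (x) [1, 0, 1] (one valid choice — decompositions are not unique — normalised so each a, b is primitive with positive first nonzero entry; check it by expanding all entries), so rank(T) ≤ 3.
These bounds meet, so rank(T) = 3.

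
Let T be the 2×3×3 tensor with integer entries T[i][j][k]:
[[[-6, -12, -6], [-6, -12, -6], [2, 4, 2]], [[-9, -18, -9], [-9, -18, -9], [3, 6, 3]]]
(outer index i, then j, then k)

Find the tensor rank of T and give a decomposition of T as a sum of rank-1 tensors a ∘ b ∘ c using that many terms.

rank(T) = 1

Lower bound: T ≠ 0 (e.g. T[0,0,0] = -6), so rank(T) ≥ 1.
Upper bound: if T = a ∘ b ∘ c then every fibre of T is a multiple of the corresponding factor, so read the factors off the fibres through the nonzero entry T[0,0,0] = -6.
The mode-1 fibre T[:,0,0] = [-6, -9] gives a = [2, 3] (primitive direction); the mode-2 fibre T[0,:,0] = [-6, -6, 2] gives b = [3, 3, -1]; then c[k] = T[0,0,k] / (a[0]·b[0]) = [-6, -12, -6] / 6 = [-1, -2, -1].
Expanding [2, 3] ∘ [3, 3, -1] ∘ [-1, -2, -1] reproduces all 18 entries of T, so T = [2, 3] ∘ [3, 3, -1] ∘ [-1, -2, -1] and rank(T) ≤ 1.
These bounds meet, so rank(T) = 1.
Check entry T[1,2,2] = 3: (3)·(-1)·(-1) = 3.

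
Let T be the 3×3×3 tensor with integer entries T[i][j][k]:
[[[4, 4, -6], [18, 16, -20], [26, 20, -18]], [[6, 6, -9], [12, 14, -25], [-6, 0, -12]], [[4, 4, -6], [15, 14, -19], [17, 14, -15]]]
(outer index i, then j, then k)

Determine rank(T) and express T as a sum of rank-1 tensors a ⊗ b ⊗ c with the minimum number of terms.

Lower bound: the mode-3 unfolding of T (rows indexed by k, columns by (i,j) = (0,0), (0,1), (0,2), (1,0), (1,1), (1,2), (2,0), (2,1), (2,2)) is [[4, 18, 26, 6, 12, -6, 4, 15, 17], [4, 16, 20, 6, 14, 0, 4, 14, 14], [-6, -20, -18, -9, -25, -12, -6, -19, -15]].
There the 2×2 minor on rows k ∈ {0, 1}, columns (i,j) ∈ {(0,0), (0,1)} is det [[4, 18], [4, 16]] = -8 ≠ 0, so this unfolding has rank ≥ 2; CP rank is at least every unfolding rank, so rank(T) ≥ 2. (Unfolding ranks only ever bound the CP rank from below — rank(T) can be strictly larger than all of them — so the matching upper bound has to come from an explicit 2-term decomposition.)
Upper bound — finding two terms. Write S_k = T[:,:,k] for the frontal slices: S₀ = [[4, 18, 26], [6, 12, -6], [4, 15, 17]], S₁ = [[4, 16, 20], [6, 14, 0], [4, 14, 14]], S₂ = [[-6, -20, -18], [-9, -25, -12], [-6, -19, -15]].
If T = a₁ ⊗ b₁ ⊗ c₁ + a₂ ⊗ b₂ ⊗ c₂ then each S_k = c₁[k]·a₁b₁ᵀ + c₂[k]·a₂b₂ᵀ. S₀ and S₁ are linearly independent, so a₁b₁ᵀ and a₂b₂ᵀ must span the same plane of matrices: they are the rank-1 matrices of the form x·S₀ + y·S₁.
The 2×2 minor of x·S₀ + y·S₁ on rows {0,1}, columns {0,1} is −60·x² − 100·xy − 40·y² = (-20)·(3·x + 2·y)(x + y), vanishing at (x:y) = (2:-3) and (1:-1).
M₁ = 2·S₀ − 3·S₁ = [[-4, -12, -8], [-6, -18, -12], [-4, -12, -8]] = (-2)·[2, 3, 2][1, 3, 2]ᵀ and M₂ = S₀ − S₁ = [[0, 2, 6], [0, -2, -6], [0, 1, 3]] = [2, -2, 1][0, 1, 3]ᵀ, so take a₁ = [2, 3, 2], b₁ = [1, 3, 2], a₂ = [2, -2, 1], b₂ = [0, 1, 3].
Each slice is an integer combination of E₁ = a₁b₁ᵀ and E₂ = a₂b₂ᵀ: S₀ = 2·E₁ + 3·E₂, S₁ = 2·E₁ + 2·E₂, S₂ = −3·E₁ − E₂; reading off coefficients, c₁ = [2, 2, -3] and c₂ = [3, 2, -1].
Hence T = [2, 3, 2] ⊗ [1, 3, 2] ⊗ [2, 2, -3] + [2, -2, 1] ⊗ [0, 1, 3] ⊗ [3, 2, -1], so rank(T) ≤ 2.
These bounds meet, so rank(T) = 2.
Check entry T[1,1,0] = 12: (3)·(3)·(2) + (-2)·(1)·(3) = 12.

rank(T) = 2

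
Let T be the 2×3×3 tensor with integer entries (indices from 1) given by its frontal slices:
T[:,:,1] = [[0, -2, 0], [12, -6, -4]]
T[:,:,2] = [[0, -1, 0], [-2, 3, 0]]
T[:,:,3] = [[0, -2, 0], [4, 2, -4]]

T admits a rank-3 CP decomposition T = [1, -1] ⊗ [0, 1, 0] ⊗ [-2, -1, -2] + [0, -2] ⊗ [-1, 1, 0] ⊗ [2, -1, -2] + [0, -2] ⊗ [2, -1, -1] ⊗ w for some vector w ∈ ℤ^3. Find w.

Subtract the known terms from T to get the rank-1 residual R = [0, -2] ⊗ [2, -1, -1] ⊗ w, so R[i,j,k] = a[i]·b[j]·w[k]. Pick indices with nonzero a[2]·b[1] = (-2)·(2) = -4. Only the fibre through (2,1,·) is needed: R[2,1,:] = T[2,1,:] − Σₗ aₗ[2]bₗ[1]cₗ = [12, -2, 4] − (-1)·(0)·[-2, -1, -2] − (-2)·(-1)·[2, -1, -2] = [8, 0, 8]. Then w[k] = R[2,1,k] / -4 for each k, giving w = [8, 0, 8] / -4 = [-2, 0, -2].

w = [-2, 0, -2]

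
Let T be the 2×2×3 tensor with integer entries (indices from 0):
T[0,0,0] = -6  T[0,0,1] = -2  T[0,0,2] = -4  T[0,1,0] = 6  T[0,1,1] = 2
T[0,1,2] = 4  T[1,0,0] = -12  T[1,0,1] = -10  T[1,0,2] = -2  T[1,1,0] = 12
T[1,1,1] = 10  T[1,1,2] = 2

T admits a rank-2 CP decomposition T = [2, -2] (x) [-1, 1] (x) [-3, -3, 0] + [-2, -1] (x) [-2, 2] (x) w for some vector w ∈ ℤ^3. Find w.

w = [-3, -2, -1]

Subtract the known terms from T to get the rank-1 residual R = [-2, -1] (x) [-2, 2] (x) w, so R[i,j,k] = a[i]·b[j]·w[k]. Pick indices with nonzero a[0]·b[0] = (-2)·(-2) = 4. Only the fibre through (0,0,·) is needed: R[0,0,:] = T[0,0,:] − Σₗ aₗ[0]bₗ[0]cₗ = [-6, -2, -4] − (2)·(-1)·[-3, -3, 0] = [-12, -8, -4]. Then w[k] = R[0,0,k] / 4 for each k, giving w = [-12, -8, -4] / 4 = [-3, -2, -1].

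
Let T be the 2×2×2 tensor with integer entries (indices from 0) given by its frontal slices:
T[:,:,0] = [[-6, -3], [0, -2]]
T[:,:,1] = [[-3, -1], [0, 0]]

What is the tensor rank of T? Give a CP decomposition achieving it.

Lower bound: the mode-2 unfolding of T (rows indexed by j, columns by (i,k) = (0,0), (0,1), (1,0), (1,1)) is [[-6, -3, 0, 0], [-3, -1, -2, 0]].
There the 2×2 minor on rows j ∈ {0, 1}, columns (i,k) ∈ {(0,0), (0,1)} is det [[-6, -3], [-3, -1]] = -3 ≠ 0, so this unfolding has rank ≥ 2; CP rank is at least every unfolding rank, so rank(T) ≥ 2. (Unfolding ranks only ever bound the CP rank from below — rank(T) can be strictly larger than all of them — so the matching upper bound has to come from an explicit 2-term decomposition.)
Upper bound — finding two terms. Write S_k = T[:,:,k] for the frontal slices: S₀ = [[-6, -3], [0, -2]], S₁ = [[-3, -1], [0, 0]].
If T = a₁ ∘ b₁ ∘ c₁ + a₂ ∘ b₂ ∘ c₂ then each S_k = c₁[k]·a₁b₁ᵀ + c₂[k]·a₂b₂ᵀ. S₀ and S₁ are linearly independent, so a₁b₁ᵀ and a₂b₂ᵀ must span the same plane of matrices: they are the rank-1 matrices of the form x·S₀ + y·S₁.
det(x·S₀ + y·S₁) is 12·x² + 6·xy = 6·(2·x + y)(x), vanishing at (x:y) = (1:-2) and (0:1).
M₁ = S₀ − 2·S₁ = [[0, -1], [0, -2]] = −[1, 2][0, 1]ᵀ and M₂ = S₁ = [[-3, -1], [0, 0]] = −[1, 0][3, 1]ᵀ, so take a₁ = [1, 2], b₁ = [0, 1], a₂ = [1, 0], b₂ = [3, 1].
Each slice is an integer combination of E₁ = a₁b₁ᵀ and E₂ = a₂b₂ᵀ: S₀ = −E₁ − 2·E₂, S₁ = −E₂; reading off coefficients, c₁ = [-1, 0] and c₂ = [-2, -1].
Hence T = [1, 2] ∘ [0, 1] ∘ [-1, 0] + [1, 0] ∘ [3, 1] ∘ [-2, -1], so rank(T) ≤ 2.
These bounds meet, so rank(T) = 2.

rank(T) = 2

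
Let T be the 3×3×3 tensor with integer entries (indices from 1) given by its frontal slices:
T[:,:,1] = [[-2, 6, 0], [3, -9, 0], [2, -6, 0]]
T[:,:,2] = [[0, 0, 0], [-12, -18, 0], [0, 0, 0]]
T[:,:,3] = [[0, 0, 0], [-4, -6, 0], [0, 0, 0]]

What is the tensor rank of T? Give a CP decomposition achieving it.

rank(T) = 2

Lower bound: the mode-1 unfolding of T (rows indexed by i, columns by (j,k) = (1,1), (1,2), (1,3), (2,1), (2,2), (2,3), (3,1), (3,2), (3,3)) is [[-2, 0, 0, 6, 0, 0, 0, 0, 0], [3, -12, -4, -9, -18, -6, 0, 0, 0], [2, 0, 0, -6, 0, 0, 0, 0, 0]].
There the 2×2 minor on rows i ∈ {1, 2}, columns (j,k) ∈ {(1,1), (1,2)} is det [[-2, 0], [3, -12]] = 24 ≠ 0, so this unfolding has rank ≥ 2; CP rank is at least every unfolding rank, so rank(T) ≥ 2. (Flattening ranks never certify an upper bound on CP rank; for that we must actually write T with 2 rank-1 terms.)
Upper bound — finding two terms. Write S_k = T[:,:,k] for the frontal slices: S₁ = [[-2, 6, 0], [3, -9, 0], [2, -6, 0]], S₂ = [[0, 0, 0], [-12, -18, 0], [0, 0, 0]], S₃ = [[0, 0, 0], [-4, -6, 0], [0, 0, 0]].
If T = a₁ ⊗ b₁ ⊗ c₁ + a₂ ⊗ b₂ ⊗ c₂ then each S_k = c₁[k]·a₁b₁ᵀ + c₂[k]·a₂b₂ᵀ. S₁ and S₂ are linearly independent, so a₁b₁ᵀ and a₂b₂ᵀ must span the same plane of matrices: they are the rank-1 matrices of the form x·S₁ + y·S₂.
The 2×2 minor of x·S₁ + y·S₂ on rows {1,2}, columns {1,2} is 108·xy = 108·(y)(x), vanishing at (x:y) = (1:0) and (0:1).
M₁ = S₁ = [[-2, 6, 0], [3, -9, 0], [2, -6, 0]] = −(2, -3, -2)(1, -3, 0)ᵀ and M₂ = S₂ = [[0, 0, 0], [-12, -18, 0], [0, 0, 0]] = (-6)·(0, 1, 0)(2, 3, 0)ᵀ, so take a₁ = (2, -3, -2), b₁ = (1, -3, 0), a₂ = (0, 1, 0), b₂ = (2, 3, 0).
Each slice is an integer combination of E₁ = a₁b₁ᵀ and E₂ = a₂b₂ᵀ: S₁ = −E₁, S₂ = −6·E₂, S₃ = −2·E₂; reading off coefficients, c₁ = (-1, 0, 0) and c₂ = (0, -6, -2).
Hence T = (2, -3, -2) ⊗ (1, -3, 0) ⊗ (-1, 0, 0) + (0, 1, 0) ⊗ (2, 3, 0) ⊗ (0, -6, -2), so rank(T) ≤ 2.
These bounds meet, so rank(T) = 2.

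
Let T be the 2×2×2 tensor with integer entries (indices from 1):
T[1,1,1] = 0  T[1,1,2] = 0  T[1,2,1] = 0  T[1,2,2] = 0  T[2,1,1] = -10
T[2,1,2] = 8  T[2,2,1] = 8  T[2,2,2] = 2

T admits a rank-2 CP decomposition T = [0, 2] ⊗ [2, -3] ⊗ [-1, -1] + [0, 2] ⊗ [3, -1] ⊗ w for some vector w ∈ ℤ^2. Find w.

w = [-1, 2]

Subtract the known terms from T to get the rank-1 residual R = [0, 2] ⊗ [3, -1] ⊗ w, so R[i,j,k] = a[i]·b[j]·w[k]. Pick indices with nonzero a[2]·b[1] = (2)·(3) = 6. Only the fibre through (2,1,·) is needed: R[2,1,:] = T[2,1,:] − Σₗ aₗ[2]bₗ[1]cₗ = [-10, 8] − (2)·(2)·[-1, -1] = [-6, 12]. Then w[k] = R[2,1,k] / 6 for each k, giving w = [-6, 12] / 6 = [-1, 2].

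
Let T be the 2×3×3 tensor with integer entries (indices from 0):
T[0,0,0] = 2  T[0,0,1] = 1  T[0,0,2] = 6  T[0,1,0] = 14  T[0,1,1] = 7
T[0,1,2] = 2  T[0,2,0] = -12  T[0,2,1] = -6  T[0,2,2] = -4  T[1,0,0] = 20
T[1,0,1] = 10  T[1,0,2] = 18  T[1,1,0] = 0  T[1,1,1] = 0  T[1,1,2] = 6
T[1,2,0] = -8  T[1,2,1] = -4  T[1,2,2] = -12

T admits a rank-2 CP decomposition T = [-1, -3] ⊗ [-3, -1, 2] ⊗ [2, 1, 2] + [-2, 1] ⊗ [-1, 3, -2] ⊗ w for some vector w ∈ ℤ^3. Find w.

w = [-2, -1, 0]

Subtract the known terms from T to get the rank-1 residual R = [-2, 1] ⊗ [-1, 3, -2] ⊗ w, so R[i,j,k] = a[i]·b[j]·w[k]. Pick indices with nonzero a[0]·b[0] = (-2)·(-1) = 2. Only the fibre through (0,0,·) is needed: R[0,0,:] = T[0,0,:] − Σₗ aₗ[0]bₗ[0]cₗ = [2, 1, 6] − (-1)·(-3)·[2, 1, 2] = [-4, -2, 0]. Then w[k] = R[0,0,k] / 2 for each k, giving w = [-4, -2, 0] / 2 = [-2, -1, 0].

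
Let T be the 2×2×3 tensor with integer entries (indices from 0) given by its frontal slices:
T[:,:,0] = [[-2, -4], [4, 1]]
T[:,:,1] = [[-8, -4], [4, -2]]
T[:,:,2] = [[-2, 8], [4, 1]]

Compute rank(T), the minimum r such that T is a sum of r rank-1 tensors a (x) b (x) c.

Lower bound: the mode-3 unfolding of T (rows indexed by k, columns by (i,j) = (0,0), (0,1), (1,0), (1,1)) is [[-2, -4, 4, 1], [-8, -4, 4, -2], [-2, 8, 4, 1]].
There the 3×3 minor on rows k ∈ {0, 1, 2}, columns (i,j) ∈ {(0,0), (0,1), (1,0)} is det [[-2, -4, 4], [-8, -4, 4], [-2, 8, 4]] = -288 ≠ 0, so this unfolding has rank ≥ 3; CP rank is at least every unfolding rank, so rank(T) ≥ 3. (Unfolding ranks only ever bound the CP rank from below — rank(T) can be strictly larger than all of them — so the matching upper bound has to come from an explicit 3-term decomposition.)
Upper bound: T is a sum of 3 rank-1 terms, T = [1, 0] (x) [0, 1] (x) [-8, -8, 4] + [1, 1] (x) [1, 1] (x) [2, 0, 2] + [2, -1] (x) [2, -1] (x) [-1, -2, -1] (one valid choice — decompositions are not unique — normalised so each a, b is primitive with positive first nonzero entry; check it by expanding all entries), so rank(T) ≤ 3.
These bounds meet, so rank(T) = 3.

3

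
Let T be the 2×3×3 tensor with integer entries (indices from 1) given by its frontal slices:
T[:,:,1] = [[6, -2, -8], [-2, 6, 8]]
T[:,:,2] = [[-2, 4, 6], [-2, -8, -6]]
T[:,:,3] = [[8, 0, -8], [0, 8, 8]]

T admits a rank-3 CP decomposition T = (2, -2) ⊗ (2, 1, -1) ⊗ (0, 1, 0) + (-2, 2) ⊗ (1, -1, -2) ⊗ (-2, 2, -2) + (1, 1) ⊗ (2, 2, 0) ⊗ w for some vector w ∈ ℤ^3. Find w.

Subtract the known terms from T to get the rank-1 residual R = (1, 1) ⊗ (2, 2, 0) ⊗ w, so R[i,j,k] = a[i]·b[j]·w[k]. Pick indices with nonzero a[1]·b[1] = (1)·(2) = 2. Only the fibre through (1,1,·) is needed: R[1,1,:] = T[1,1,:] − Σₗ aₗ[1]bₗ[1]cₗ = [6, -2, 8] − (2)·(2)·(0, 1, 0) − (-2)·(1)·(-2, 2, -2) = [2, -2, 4]. Then w[k] = R[1,1,k] / 2 for each k, giving w = [2, -2, 4] / 2 = (1, -1, 2).

w = (1, -1, 2)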